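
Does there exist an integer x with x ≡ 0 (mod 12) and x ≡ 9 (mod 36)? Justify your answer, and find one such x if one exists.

There is no such integer.

Both moduli are multiples of 12 = gcd(12, 36), so any solution would satisfy x ≡ 0 and x ≡ 9 modulo 12 simultaneously.
These are incompatible: 0 − 9 = -9 is not divisible by 12.
Therefore no such x exists.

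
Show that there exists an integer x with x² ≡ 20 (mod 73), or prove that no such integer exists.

73 is prime, so by Euler's criterion 20 is a square mod 73 iff 20^((73−1)/2) = 20^36 ≡ 1 (mod 73).
Squaring successively (mod 73): 20^2 = 400 ≡ 35; 20^4 ≡ 35² = 1225 ≡ 57; 20^8 ≡ 57² = 3249 ≡ 37; 20^16 ≡ 37² = 1369 ≡ 55; 20^32 ≡ 55² = 3025 ≡ 32.
Since 36 = 32 + 4, 20^36 ≡ 32 · 57; multiplying out mod 73: 32·57 = 1824 ≡ 72. Thus 20^36 ≡ 72 ≡ −1 (mod 73).
The value −1 means 20 is a non-residue modulo 73, so x² ≡ 20 (mod 73) is impossible.

No, no such integer exists.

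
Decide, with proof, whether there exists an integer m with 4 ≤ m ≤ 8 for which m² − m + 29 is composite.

At m = 8: 8² − 8 + 29 = 85 = 5·17, which is composite.

m = 8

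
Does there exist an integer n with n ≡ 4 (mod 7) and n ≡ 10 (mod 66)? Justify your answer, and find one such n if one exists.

n = 340

Since 7 and 66 share no common factor, CRT says the pair of congruences has a solution (unique mod 462).
Write n = 4 + 7t and require 4 + 7t ≡ 10 (mod 66), i.e. 7t ≡ 6 (mod 66).
Note 7·19 = 133 ≡ 1 (mod 66) (as 133 − 1 = 2·66), so 7⁻¹ ≡ 19.
Multiplying by 19: t ≡ 19·6 = 114 ≡ 48 (mod 66).
Taking t = 48 gives n = 4 + 7·48 = 340.
Indeed 340 ≡ 4 (mod 7) and 340 ≡ 10 (mod 66).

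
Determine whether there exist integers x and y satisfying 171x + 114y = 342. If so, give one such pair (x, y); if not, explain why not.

x = 0, y = 3

gcd(171, 114) = 57, and 57 divides 342, so integer solutions exist.
Dividing through by 57 reduces the equation to 3x + 2y = 6.
Euclidean algorithm: 3 = 1·2 + 1, 2 = 2·1 + 0.
Working back up the chain: 1 = 3 − 1·2. So 3·1 + 2·(-1) = 1.
Multiplying through by 6: x = 1·6 = 6, y = (-1)·6 = -6 is a solution.
Subtracting 3·2 from x and adding 3·3 to y gives the tidier solution (0, 3).
Check: 171·0 + 114·3 = 0 + 342 = 342. ✓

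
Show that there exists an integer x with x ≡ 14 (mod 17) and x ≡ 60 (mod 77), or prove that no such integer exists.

x = 830

The moduli 17 and 77 are coprime, so by the Chinese Remainder Theorem a unique solution modulo 1309 exists.
Write x = 14 + 17t and require 14 + 17t ≡ 60 (mod 77), i.e. 17t ≡ 46 (mod 77).
Invert 17 mod 77 by the Euclidean algorithm: 77 = 4·17 + 9, 17 = 1·9 + 8, 9 = 1·8 + 1, 8 = 8·1 + 0; back-substituting, 1 = 9 − 1·8 = 9 − (17 − 1·9) = −17 + 2·9 = −17 + 2·(77 − 4·17) = 2·77 − 9·17. Hence 17·(-9) ≡ 1, so 17⁻¹ ≡ -9 ≡ 68 (mod 77).
Multiplying by 68: t ≡ 68·46 = 3128 ≡ 48 (mod 77).
With t = 48: x = 14 + 17·48 = 830.
Check: 830 mod 17 = 14, 830 mod 77 = 60. ✓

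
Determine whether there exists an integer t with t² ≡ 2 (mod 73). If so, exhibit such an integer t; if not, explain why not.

Take t = 41. Then 41² = 1681 = 23·73 + 2, so 41² ≡ 2 (mod 73).

t = 41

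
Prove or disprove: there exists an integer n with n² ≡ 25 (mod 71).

n = 66

Take n = 66. Then 66² = 4356 = 61·71 + 25, so 66² ≡ 25 (mod 71).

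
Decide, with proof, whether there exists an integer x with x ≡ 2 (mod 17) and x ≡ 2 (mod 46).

x = 2

Since 17 and 46 share no common factor, CRT says the pair of congruences has a solution (unique mod 782).
Any solution of the first congruence is x = 2 + 17t; substituting into the second, 17t ≡ 2 − 2 ≡ 0 (mod 46).
t = 0 satisfies this.
With t = 0: x = 2 + 17·0 = 2.
Indeed 2 ≡ 2 (mod 17) and 2 ≡ 2 (mod 46).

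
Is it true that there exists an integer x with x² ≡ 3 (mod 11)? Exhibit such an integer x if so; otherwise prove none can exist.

x = 6

Take x = 6. Then 6² = 36 = 3·11 + 3, so 6² ≡ 3 (mod 11).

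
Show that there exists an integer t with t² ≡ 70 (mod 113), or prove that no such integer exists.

No, no such integer exists.

113 is prime, so by Euler's criterion 70 is a square mod 113 iff 70^((113−1)/2) = 70^56 ≡ 1 (mod 113).
Squaring successively (mod 113): 70^2 = 4900 ≡ 41; 70^4 ≡ 41² = 1681 ≡ 99; 70^8 ≡ 99² = 9801 ≡ 83; 70^16 ≡ 83² = 6889 ≡ 109; 70^32 ≡ 109² = 11881 ≡ 16.
Since 56 = 32 + 16 + 8, 70^56 ≡ 16 · 109 · 83; multiplying out mod 113: 16·109 = 1744 ≡ 49, then 49·83 = 4067 ≡ 112. Thus 70^56 ≡ 112 ≡ −1 (mod 113).
By Euler's criterion 70 is a quadratic non-residue mod 113: no t satisfies t² ≡ 70 (mod 113).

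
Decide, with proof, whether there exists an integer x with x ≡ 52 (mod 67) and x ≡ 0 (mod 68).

x = 3536

The moduli 67 and 68 are coprime, so by the Chinese Remainder Theorem a unique solution modulo 4556 exists.
Any solution of the first congruence is x = 52 + 67t; substituting into the second, 67t ≡ 0 − 52 ≡ 16 (mod 68).
Invert 67 mod 68 by the Euclidean algorithm: 68 = 1·67 + 1, 67 = 67·1 + 0; back-substituting, 1 = 68 − 1·67. Hence 67·(-1) ≡ 1, so 67⁻¹ ≡ -1 ≡ 67 (mod 68).
Multiplying by 67: t ≡ 67·16 = 1072 ≡ 52 (mod 68).
With t = 52: x = 52 + 67·52 = 3536.
Check: 3536 mod 67 = 52, 3536 mod 68 = 0. ✓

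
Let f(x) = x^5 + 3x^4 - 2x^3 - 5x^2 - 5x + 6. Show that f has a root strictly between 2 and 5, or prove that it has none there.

The endpoint values f(2) = 40 and f(5) = 4606 are both positive. Claim: f(x) > 0 for every x in (2, 5).
Substitute x = 2 + u, where 0 < u < 3 on the interval. Expanding, f(2 + u) = u^5 + 13u^4 + 62u^3 + 135u^2 + 127u + 40.
All 6 nonzero coefficients of this polynomial in u are positive; hence for u > 0 the value is a sum of positive terms (the constant 40 among them).
So f is strictly positive on (2, 5); no root exists in the interval.

No.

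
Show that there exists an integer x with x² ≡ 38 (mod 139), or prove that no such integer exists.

x = 90

x = 90 works: 90² = 8100, and 8100 − 38 = 8062 = 58·139.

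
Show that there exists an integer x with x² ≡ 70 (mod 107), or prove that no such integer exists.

107 is prime, so by Euler's criterion 70 is a square mod 107 iff 70^((107−1)/2) = 70^53 ≡ 1 (mod 107).
Squaring successively (mod 107): 70^2 = 4900 ≡ 85; 70^4 ≡ 85² = 7225 ≡ 56; 70^8 ≡ 56² = 3136 ≡ 33; 70^16 ≡ 33² = 1089 ≡ 19; 70^32 ≡ 19² = 361 ≡ 40.
Since 53 = 32 + 16 + 4 + 1, 70^53 ≡ 40 · 19 · 56 · 70; multiplying out mod 107: 40·19 = 760 ≡ 11, then 11·56 = 616 ≡ 81, then 81·70 = 5670 ≡ 106. Thus 70^53 ≡ 106 ≡ −1 (mod 107).
The value −1 means 70 is a non-residue modulo 107, so x² ≡ 70 (mod 107) is impossible.

No, no such integer exists.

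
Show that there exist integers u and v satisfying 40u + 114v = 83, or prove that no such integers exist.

No such integers exist.

Both 40 and 114 are divisible by gcd(40, 114) = 2, hence so is any combination 40u + 114v.
However 83 leaves remainder 1 on division by 2.
So the equation is unsolvable over ℤ.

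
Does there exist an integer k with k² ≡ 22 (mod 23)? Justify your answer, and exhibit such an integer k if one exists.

No, no such integer exists.

Apply Euler's criterion with the prime 23: 22 is a quadratic residue iff 22^11 ≡ 1 (mod 23), and a non-residue iff it is ≡ −1.
Squaring successively (mod 23): 22^2 = 484 ≡ 1; 22^4 ≡ 1² = 1 ≡ 1; 22^8 ≡ 1² = 1 ≡ 1.
Since 11 = 8 + 2 + 1, 22^11 ≡ 1 · 1 · 22; multiplying out mod 23: 1·1 = 1 ≡ 1, then 1·22 = 22 ≡ 22. Thus 22^11 ≡ 22 ≡ −1 (mod 23).
By Euler's criterion 22 is a quadratic non-residue mod 23: no k satisfies k² ≡ 22 (mod 23).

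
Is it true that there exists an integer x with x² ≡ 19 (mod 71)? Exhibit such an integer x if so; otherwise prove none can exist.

x = 44

Take x = 44. Then 44² = 1936 = 27·71 + 19, so 44² ≡ 19 (mod 71).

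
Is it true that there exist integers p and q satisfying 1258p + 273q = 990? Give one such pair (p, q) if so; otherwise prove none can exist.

p = 177, q = -812

Since gcd(1258, 273) = 1, every integer is an integer combination of 1258 and 273.
Euclidean algorithm: 1258 = 4·273 + 166, 273 = 1·166 + 107, 166 = 1·107 + 59, 107 = 1·59 + 48, 59 = 1·48 + 11, 48 = 4·11 + 4, 11 = 2·4 + 3, 4 = 1·3 + 1, 3 = 3·1 + 0.
Unwinding: 1 = 4 − 1·3 = 4 − (11 − 2·4) = −11 + 3·4 = −11 + 3·(48 − 4·11) = 3·48 − 13·11 = 3·48 − 13·(59 − 1·48) = −13·59 + 16·48 = −13·59 + 16·(107 − 1·59) = 16·107 − 29·59 = 16·107 − 29·(166 − 1·107) = −29·166 + 45·107 = −29·166 + 45·(273 − 1·166) = 45·273 − 74·166 = 45·273 − 74·(1258 − 4·273) = −74·1258 + 341·273, i.e. 1258·(-74) + 273·341 = 1.
Times 990: 1258·(-73260) + 273·337590 = 990, so (-73260, 337590) solves it.
Adding 269·273 to p and subtracting 269·1258 from q gives the tidier solution (177, -812).
Indeed 1258·177 + 273·(-812) = 222666 − 221676 = 990.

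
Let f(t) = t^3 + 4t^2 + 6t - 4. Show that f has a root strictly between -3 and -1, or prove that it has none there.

f(-3) = -13 and f(-1) = -7, both negative.
The derivative f'(t) = 3t^2 + 8t + 6 is a quadratic with discriminant 8² − 4·3·6 = -8 < 0; it never vanishes, so it is always positive (sign of the leading coefficient).
So f is strictly increasing; between -3 and -1 its values lie between f(-3) = -13 and f(-1) = -7, all negative. Therefore f has no root in (-3, -1).

No.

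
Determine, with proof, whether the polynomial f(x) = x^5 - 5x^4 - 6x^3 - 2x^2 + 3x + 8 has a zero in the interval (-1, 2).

Yes, f has a root in the interval.

f(-1) = 3 and f(2) = -90, which have opposite signs.
Since f is a polynomial it is continuous on [-1, 2].
By the Intermediate Value Theorem, f takes the value 0 somewhere in the open interval.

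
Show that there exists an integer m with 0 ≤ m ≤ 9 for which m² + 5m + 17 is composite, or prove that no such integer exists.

At m = 8: 8² + 5·8 + 17 = 121 = 11·11, which is composite.

m = 8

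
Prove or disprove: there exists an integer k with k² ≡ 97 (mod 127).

There is no such integer.

Apply Euler's criterion with the prime 127: 97 is a quadratic residue iff 97^63 ≡ 1 (mod 127), and a non-residue iff it is ≡ −1.
Squaring successively (mod 127): 97^2 = 9409 ≡ 11; 97^4 ≡ 11² = 121 ≡ 121; 97^8 ≡ 121² = 14641 ≡ 36; 97^16 ≡ 36² = 1296 ≡ 26; 97^32 ≡ 26² = 676 ≡ 41.
Since 63 = 32 + 16 + 8 + 4 + 2 + 1, 97^63 ≡ 41 · 26 · 36 · 121 · 11 · 97; multiplying out mod 127: 41·26 = 1066 ≡ 50, then 50·36 = 1800 ≡ 22, then 22·121 = 2662 ≡ 122, then 122·11 = 1342 ≡ 72, then 72·97 = 6984 ≡ 126. Thus 97^63 ≡ 126 ≡ −1 (mod 127).
By Euler's criterion 97 is a quadratic non-residue mod 127: no k satisfies k² ≡ 97 (mod 127).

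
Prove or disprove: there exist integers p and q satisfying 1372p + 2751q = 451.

No such integers exist.

gcd(1372, 2751) = 7, so every integer of the form 1372p + 2751q is a multiple of 7.
But 451 is not a multiple of 7 (it leaves remainder 3).
So the equation is unsolvable over ℤ.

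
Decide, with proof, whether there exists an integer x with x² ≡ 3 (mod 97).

Take x = 87. Then 87² = 7569 = 78·97 + 3, so 87² ≡ 3 (mod 97).

x = 87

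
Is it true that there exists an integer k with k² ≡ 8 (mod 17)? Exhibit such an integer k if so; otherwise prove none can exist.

k = 12 works: 12² = 144, and 144 − 8 = 136 = 8·17.

k = 12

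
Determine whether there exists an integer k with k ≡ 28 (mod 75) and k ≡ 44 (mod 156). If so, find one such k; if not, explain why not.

No, no such integer exists.

Reduce both congruences modulo 3, which divides 75 and 156: they say k ≡ 28 (mod 3) and k ≡ 44 (mod 3).
These are incompatible: 28 − 44 = -16 is not divisible by 3.
Therefore no such k exists.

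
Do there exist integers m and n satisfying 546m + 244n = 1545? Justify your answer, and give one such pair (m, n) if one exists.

Both 546 and 244 are divisible by gcd(546, 244) = 2, hence so is any combination 546m + 244n.
However 1545 leaves remainder 1 on division by 2.
Therefore 546m + 244n = 1545 has no solution in integers.

No, no such integers exist.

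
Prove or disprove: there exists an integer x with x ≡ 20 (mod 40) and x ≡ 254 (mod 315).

Both moduli are multiples of 5 = gcd(40, 315), so any solution would satisfy x ≡ 20 and x ≡ 254 modulo 5 simultaneously.
These are incompatible: 20 − 254 = -234 is not divisible by 5.
Therefore no such x exists.

No, no such integer exists.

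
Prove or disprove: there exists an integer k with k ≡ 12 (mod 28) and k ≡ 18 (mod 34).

k = 460

The moduli are not coprime: gcd(28, 34) = 2. Compatibility requires 2 ∣ (18 − 12) = 6, which holds, so solutions exist.
Write k = 12 + 28t. Then 28t ≡ 18 − 12 ≡ 6 (mod 34); dividing through by 2 gives 14t ≡ 3 (mod 17).
Since 14·11 = 154 = 9·17 + 1, the inverse of 14 mod 17 is 11.
Multiplying by 11: t ≡ 11·3 = 33 ≡ 16 (mod 17).
Then k = 12 + 28·16 = 460.
Check: 460 mod 28 = 12, 460 mod 34 = 18. ✓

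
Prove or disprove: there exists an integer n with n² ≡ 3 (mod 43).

43 is prime, so by Euler's criterion 3 is a square mod 43 iff 3^((43−1)/2) = 3^21 ≡ 1 (mod 43).
Squaring successively (mod 43): 3^2 = 9 ≡ 9; 3^4 ≡ 9² = 81 ≡ 38; 3^8 ≡ 38² = 1444 ≡ 25; 3^16 ≡ 25² = 625 ≡ 23.
Since 21 = 16 + 4 + 1, 3^21 ≡ 23 · 38 · 3; multiplying out mod 43: 23·38 = 874 ≡ 14, then 14·3 = 42 ≡ 42. Thus 3^21 ≡ 42 ≡ −1 (mod 43).
The value −1 means 3 is a non-residue modulo 43, so n² ≡ 3 (mod 43) is impossible.

No such integer exists.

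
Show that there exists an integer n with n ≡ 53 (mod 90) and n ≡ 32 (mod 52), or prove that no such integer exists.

gcd(90, 52) = 2. If n ≡ 53 (mod 90) and n ≡ 32 (mod 52), then n ≡ 53 (mod 2) and n ≡ 32 (mod 2).
However 53 ≡ 1 and 32 ≡ 0 (mod 2), and 1 ≠ 0.
Hence the system has no solution.

No such integer exists.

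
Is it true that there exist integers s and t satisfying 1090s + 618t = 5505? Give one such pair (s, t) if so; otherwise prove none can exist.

There are no such integers.

Both 1090 and 618 are divisible by gcd(1090, 618) = 2, hence so is any combination 1090s + 618t.
But 5505 = 2·2752 + 1, so 2 ∤ 5505.
Hence no integers s, t satisfy the equation.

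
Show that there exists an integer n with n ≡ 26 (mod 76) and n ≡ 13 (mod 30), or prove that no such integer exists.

Reduce both congruences modulo 2, which divides 76 and 30: they say n ≡ 26 (mod 2) and n ≡ 13 (mod 2).
But 26 mod 2 = 0 while 13 mod 2 = 1, a contradiction.
So no integer satisfies both congruences.

There is no such integer.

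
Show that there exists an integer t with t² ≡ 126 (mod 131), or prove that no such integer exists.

131 is prime, so by Euler's criterion 126 is a square mod 131 iff 126^((131−1)/2) = 126^65 ≡ 1 (mod 131).
Repeated squaring mod 131: 126^2 = 15876 ≡ 25; 126^4 ≡ 25² = 625 ≡ 101; 126^8 ≡ 101² = 10201 ≡ 114; 126^16 ≡ 114² = 12996 ≡ 27; 126^32 ≡ 27² = 729 ≡ 74; 126^64 ≡ 74² = 5476 ≡ 105.
Since 65 = 64 + 1, 126^65 ≡ 105 · 126; multiplying out mod 131: 105·126 = 13230 ≡ 130. Thus 126^65 ≡ 130 ≡ −1 (mod 131).
By Euler's criterion 126 is a quadratic non-residue mod 131: no t satisfies t² ≡ 126 (mod 131).

There is no such integer.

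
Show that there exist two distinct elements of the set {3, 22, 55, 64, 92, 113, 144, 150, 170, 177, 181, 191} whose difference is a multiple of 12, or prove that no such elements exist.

Residues mod 12: 3↦3, 22↦10, 55↦7, 64↦4, 92↦8, 113↦5, 144↦0, 150↦6, 170↦2, 177↦9, 181↦1, 191↦11.
No residue repeats among the 12 elements, so no pair has difference ≡ 0 (mod 12).

No such pair exists.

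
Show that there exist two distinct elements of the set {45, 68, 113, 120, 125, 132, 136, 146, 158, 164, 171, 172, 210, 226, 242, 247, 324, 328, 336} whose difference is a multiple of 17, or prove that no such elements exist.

The pair (45, 113) works.

Reduce each element mod 17: 45↦11, 68↦0, 113↦11, 120↦1, 125↦6, 132↦13, 136↦0, 146↦10, 158↦5, 164↦11, 171↦1, 172↦2, 210↦6, 226↦5, 242↦4, 247↦9, 324↦1, 328↦5, 336↦13. The residue 11 repeats (at 45 and 113), and 113 − 45 = 68 = 4·17.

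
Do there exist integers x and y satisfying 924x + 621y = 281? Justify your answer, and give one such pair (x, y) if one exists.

No such integers exist.

Any value of 924x + 621y is a multiple of gcd(924, 621) = 3.
But 281 is not a multiple of 3 (it leaves remainder 2).
So the equation is unsolvable over ℤ.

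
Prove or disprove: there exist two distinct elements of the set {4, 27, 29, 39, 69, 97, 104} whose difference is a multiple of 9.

Two integers differ by a multiple of 9 exactly when they have the same residue mod 9. The residues are 4↦4, 27↦0, 29↦2, 39↦3, 69↦6, 97↦7, 104↦5.
All 7 residues are distinct, so no two elements differ by a multiple of 9.

No such pair exists.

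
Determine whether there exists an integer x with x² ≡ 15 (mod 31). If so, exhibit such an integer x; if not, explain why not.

No such integer exists.

Apply Euler's criterion with the prime 31: 15 is a quadratic residue iff 15^15 ≡ 1 (mod 31), and a non-residue iff it is ≡ −1.
Repeated squaring mod 31: 15^2 = 225 ≡ 8; 15^4 ≡ 8² = 64 ≡ 2; 15^8 ≡ 2² = 4 ≡ 4.
Since 15 = 8 + 4 + 2 + 1, 15^15 ≡ 4 · 2 · 8 · 15; multiplying out mod 31: 4·2 = 8 ≡ 8, then 8·8 = 64 ≡ 2, then 2·15 = 30 ≡ 30. Thus 15^15 ≡ 30 ≡ −1 (mod 31).
The value −1 means 15 is a non-residue modulo 31, so x² ≡ 15 (mod 31) is impossible.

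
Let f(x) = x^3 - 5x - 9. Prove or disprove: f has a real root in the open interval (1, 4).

f(1) = -13 and f(4) = 35, which have opposite signs.
Since f is a polynomial it is continuous on [1, 4].
By the Intermediate Value Theorem, f takes the value 0 somewhere in the open interval.

Such a root exists.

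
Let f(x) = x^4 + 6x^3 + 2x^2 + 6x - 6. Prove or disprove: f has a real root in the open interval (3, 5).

f(3) = 273 and f(5) = 1449, both positive, so a sign-change argument is unavailable; we show f keeps this sign on the whole interval.
Shift to the endpoint 3: with x = 3 + u (0 < u < 2), one computes f(3 + u) = u^4 + 18u^3 + 110u^2 + 288u + 273.
All 5 nonzero coefficients of this polynomial in u are positive; hence for u > 0 the value is a sum of positive terms (the constant 273 among them).
So f is strictly positive on (3, 5); no root exists in the interval.

f has no root in that interval.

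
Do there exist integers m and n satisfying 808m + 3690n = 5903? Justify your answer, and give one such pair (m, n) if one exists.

Both 808 and 3690 are divisible by gcd(808, 3690) = 2, hence so is any combination 808m + 3690n.
However 5903 leaves remainder 1 on division by 2.
So the equation is unsolvable over ℤ.

No, no such integers exist.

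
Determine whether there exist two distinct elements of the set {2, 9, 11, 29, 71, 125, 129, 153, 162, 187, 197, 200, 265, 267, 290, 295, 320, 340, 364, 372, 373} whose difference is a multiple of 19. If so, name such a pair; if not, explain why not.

11 and 125 are such a pair.

Both 11 and 125 leave remainder 11 on division by 19; their difference 114 = 6·19 is a multiple of 19.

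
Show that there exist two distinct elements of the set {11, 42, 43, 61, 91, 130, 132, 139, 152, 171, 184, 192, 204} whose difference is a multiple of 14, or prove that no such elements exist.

Residues mod 14: 11↦11, 42↦0, 43↦1, 61↦5, 91↦7, 130↦4, 132↦6, 139↦13, 152↦12, 171↦3, 184↦2, 192↦10, 204↦8.
These 13 residues are pairwise different, hence no difference of two elements is divisible by 14.

No such pair exists.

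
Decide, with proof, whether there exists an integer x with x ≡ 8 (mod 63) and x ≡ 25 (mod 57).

No such integer exists.

Reduce both congruences modulo 3, which divides 63 and 57: they say x ≡ 8 (mod 3) and x ≡ 25 (mod 3).
These are incompatible: 8 − 25 = -17 is not divisible by 3.
Therefore no such x exists.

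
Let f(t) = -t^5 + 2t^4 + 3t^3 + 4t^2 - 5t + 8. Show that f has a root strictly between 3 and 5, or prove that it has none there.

Such a root exists.

f(3) = 29 and f(5) = -1417, which have opposite signs.
Since f is a polynomial it is continuous on [3, 5].
By the Intermediate Value Theorem, f takes the value 0 somewhere in the open interval.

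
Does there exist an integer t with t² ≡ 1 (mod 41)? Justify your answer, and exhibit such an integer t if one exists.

t = 1

Take t = 1. Then 1² = 1, and since 0 ≤ 1 < 41 this is already reduced: 1² ≡ 1 (mod 41).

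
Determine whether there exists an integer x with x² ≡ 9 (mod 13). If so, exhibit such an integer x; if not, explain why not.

x = 10

x = 10 works: 10² = 100, and 100 − 9 = 91 = 7·13.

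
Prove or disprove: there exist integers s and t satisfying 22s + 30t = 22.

s = 1, t = 0

gcd(22, 30) = 2, and 2 divides 22, so integer solutions exist.
Dividing through by 2 reduces the equation to 11s + 15t = 11.
Euclidean algorithm: 15 = 1·11 + 4, 11 = 2·4 + 3, 4 = 1·3 + 1, 3 = 3·1 + 0.
Unwinding: 1 = 4 − 1·3 = 4 − (11 − 2·4) = −11 + 3·4 = −11 + 3·(15 − 1·11) = 3·15 − 4·11, i.e. 11·(-4) + 15·3 = 1.
Scaling by 11 gives the particular solution (s, t) = (-44, 33).
Shifting by a multiple of (15, −11) keeps it a solution: s = -44 + 3·15 = 1, t = 33 − 3·11 = 0.
Indeed 22·1 + 30·0 = 22 + 0 = 22.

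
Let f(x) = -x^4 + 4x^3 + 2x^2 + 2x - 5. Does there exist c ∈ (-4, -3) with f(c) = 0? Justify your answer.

f(-4) = -493 and f(-3) = -182, both negative, so a sign-change argument is unavailable; we show f keeps this sign on the whole interval.
Substitute x = -3 − u, where 0 < u < 1 on the interval. Expanding, f(-3 − u) = -u^4 - 16u^3 - 88u^2 - 206u - 182.
All 5 nonzero coefficients of this polynomial in u are negative; hence for u > 0 the value is a sum of negative terms (the constant -182 among them).
Therefore f(x) < 0 throughout (-4, -3), and f has no zero there.

f has no root in that interval.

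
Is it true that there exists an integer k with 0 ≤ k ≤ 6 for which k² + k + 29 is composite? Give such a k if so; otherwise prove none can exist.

At k = 4: 4² + 4 + 29 = 49 = 7·7, which is composite.

k = 4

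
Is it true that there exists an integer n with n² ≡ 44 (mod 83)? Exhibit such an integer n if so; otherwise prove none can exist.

Take n = 58. Then 58² = 3364 = 40·83 + 44, so 58² ≡ 44 (mod 83).

n = 58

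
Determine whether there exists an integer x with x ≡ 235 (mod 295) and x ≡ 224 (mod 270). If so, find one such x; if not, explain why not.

No, no such integer exists.

Both moduli are multiples of 5 = gcd(295, 270), so any solution would satisfy x ≡ 235 and x ≡ 224 modulo 5 simultaneously.
These are incompatible: 235 − 224 = 11 is not divisible by 5.
Therefore no such x exists.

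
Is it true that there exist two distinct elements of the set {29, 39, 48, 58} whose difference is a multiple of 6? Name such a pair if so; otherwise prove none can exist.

Reduce each element modulo 6: 29↦5, 39↦3, 48↦0, 58↦4.
These 4 residues are pairwise different, hence no difference of two elements is divisible by 6.

No such pair exists.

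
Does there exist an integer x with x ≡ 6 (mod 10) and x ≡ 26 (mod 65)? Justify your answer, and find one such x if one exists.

x = 26

gcd(10, 65) = 5. A simultaneous solution exists iff 6 ≡ 26 (mod 5); here 6 mod 5 = 1 = 26 mod 5, so it does.
Step through x = 6, 6 + 10, 6 + 2·10, …: the values 6, 16, 26 reduce mod 65 to 6, 16, 26. The value 26 hits 26.
Verify: 26 = 2·10 + 6 and 26 = 0·65 + 26. ✓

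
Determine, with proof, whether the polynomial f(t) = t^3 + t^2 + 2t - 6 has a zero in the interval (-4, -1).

f has no root in that interval.

f(-4) = -62 and f(-1) = -8, both negative.
The derivative f'(t) = 3t^2 + 2t + 2 is a quadratic with discriminant 2² − 4·3·2 = -20 < 0; it never vanishes, so it is always positive (sign of the leading coefficient).
So f is strictly increasing; between -4 and -1 its values lie between f(-4) = -62 and f(-1) = -8, all negative. Therefore f has no root in (-4, -1).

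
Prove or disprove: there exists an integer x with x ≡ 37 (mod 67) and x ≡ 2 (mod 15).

x = 707

The moduli 67 and 15 are coprime, so by the Chinese Remainder Theorem a unique solution modulo 1005 exists.
Any solution of the first congruence is x = 37 + 67t; substituting into the second, 67t ≡ 2 − 37 ≡ 10 (mod 15).
67 ≡ 7 (mod 15), so this reads 7t ≡ 10 (mod 15). Invert 7 mod 15 by the Euclidean algorithm: 15 = 2·7 + 1, 7 = 7·1 + 0; back-substituting, 1 = 15 − 2·7. Hence 7·(-2) ≡ 1, so 7⁻¹ ≡ -2 ≡ 13 (mod 15).
Multiplying by 13: t ≡ 13·10 = 130 ≡ 10 (mod 15).
Taking t = 10 gives x = 37 + 67·10 = 707.
Check: 707 mod 67 = 37, 707 mod 15 = 2. ✓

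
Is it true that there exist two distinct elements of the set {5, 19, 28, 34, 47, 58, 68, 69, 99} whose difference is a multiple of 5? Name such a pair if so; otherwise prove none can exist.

The pair (19, 34) works.

Both 19 and 34 leave remainder 4 on division by 5; their difference 15 = 3·5 is a multiple of 5.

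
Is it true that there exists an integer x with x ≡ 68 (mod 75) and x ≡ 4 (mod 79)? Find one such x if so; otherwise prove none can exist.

Since 75 and 79 share no common factor, CRT says the pair of congruences has a solution (unique mod 5925).
Write x = 68 + 75t and require 68 + 75t ≡ 4 (mod 79), i.e. 75t ≡ 15 (mod 79).
To invert 75 modulo 79: 79 = 1·75 + 4, 75 = 18·4 + 3, 4 = 1·3 + 1, 3 = 3·1 + 0, and unwinding, 1 = 4 − 1·3 = 4 − (75 − 18·4) = −75 + 19·4 = −75 + 19·(79 − 1·75) = 19·79 − 20·75. Thus 75⁻¹ ≡ -20 ≡ 59 (mod 79).
Multiplying by 59: t ≡ 59·15 = 885 ≡ 16 (mod 79).
With t = 16: x = 68 + 75·16 = 1268.
Indeed 1268 ≡ 68 (mod 75) and 1268 ≡ 4 (mod 79).

x = 1268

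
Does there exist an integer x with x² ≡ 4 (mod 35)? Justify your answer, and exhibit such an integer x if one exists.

Take x = 33. Then 33² = 1089 = 31·35 + 4, so 33² ≡ 4 (mod 35).

x = 33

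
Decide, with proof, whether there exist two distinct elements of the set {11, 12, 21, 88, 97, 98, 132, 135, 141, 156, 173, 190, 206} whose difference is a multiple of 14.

Reduce each element modulo 14: 11↦11, 12↦12, 21↦7, 88↦4, 97↦13, 98↦0, 132↦6, 135↦9, 141↦1, 156↦2, 173↦5, 190↦8, 206↦10.
No residue repeats among the 13 elements, so no pair has difference ≡ 0 (mod 14).

No, no such pair exists.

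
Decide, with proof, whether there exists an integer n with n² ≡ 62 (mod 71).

No, no such integer exists.

71 is prime, so by Euler's criterion 62 is a square mod 71 iff 62^((71−1)/2) = 62^35 ≡ 1 (mod 71).
Repeated squaring mod 71: 62^2 = 3844 ≡ 10; 62^4 ≡ 10² = 100 ≡ 29; 62^8 ≡ 29² = 841 ≡ 60; 62^16 ≡ 60² = 3600 ≡ 50; 62^32 ≡ 50² = 2500 ≡ 15.
Since 35 = 32 + 2 + 1, 62^35 ≡ 15 · 10 · 62; multiplying out mod 71: 15·10 = 150 ≡ 8, then 8·62 = 496 ≡ 70. Thus 62^35 ≡ 70 ≡ −1 (mod 71).
By Euler's criterion 62 is a quadratic non-residue mod 71: no n satisfies n² ≡ 62 (mod 71).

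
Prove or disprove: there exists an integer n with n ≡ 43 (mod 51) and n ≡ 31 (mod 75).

The moduli are not coprime: gcd(51, 75) = 3. Compatibility requires 3 ∣ (31 − 43) = -12, which holds, so solutions exist.
Write n = 43 + 51t. Then 51t ≡ 31 − 43 ≡ 63 (mod 75); dividing through by 3 gives 17t ≡ 21 (mod 25).
Invert 17 mod 25 by the Euclidean algorithm: 25 = 1·17 + 8, 17 = 2·8 + 1, 8 = 8·1 + 0; back-substituting, 1 = 17 − 2·8 = 17 − 2·(25 − 1·17) = −2·25 + 3·17. Hence 17·3 ≡ 1, so 17⁻¹ ≡ 3 (mod 25).
Multiplying by 3: t ≡ 3·21 = 63 ≡ 13 (mod 25).
Then n = 43 + 51·13 = 706.
Check: 706 mod 51 = 43, 706 mod 75 = 31. ✓

n = 706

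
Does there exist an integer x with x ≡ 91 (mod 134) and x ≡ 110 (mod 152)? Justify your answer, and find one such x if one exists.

Both moduli are multiples of 2 = gcd(134, 152), so any solution would satisfy x ≡ 91 and x ≡ 110 modulo 2 simultaneously.
But 91 mod 2 = 1 while 110 mod 2 = 0, a contradiction.
So no integer satisfies both congruences.

There is no such integer.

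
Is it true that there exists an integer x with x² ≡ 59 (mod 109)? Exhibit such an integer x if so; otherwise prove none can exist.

109 is prime, so by Euler's criterion 59 is a square mod 109 iff 59^((109−1)/2) = 59^54 ≡ 1 (mod 109).
Squaring successively (mod 109): 59^2 = 3481 ≡ 102; 59^4 ≡ 102² = 10404 ≡ 49; 59^8 ≡ 49² = 2401 ≡ 3; 59^16 ≡ 3² = 9 ≡ 9; 59^32 ≡ 9² = 81 ≡ 81.
Since 54 = 32 + 16 + 4 + 2, 59^54 ≡ 81 · 9 · 49 · 102; multiplying out mod 109: 81·9 = 729 ≡ 75, then 75·49 = 3675 ≡ 78, then 78·102 = 7956 ≡ 108. Thus 59^54 ≡ 108 ≡ −1 (mod 109).
By Euler's criterion 59 is a quadratic non-residue mod 109: no x satisfies x² ≡ 59 (mod 109).

No such integer exists.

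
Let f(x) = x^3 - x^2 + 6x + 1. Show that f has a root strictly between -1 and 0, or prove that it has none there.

Yes, f has a root in the interval.

f(-1) = -7 and f(0) = 1, which have opposite signs.
As a polynomial, f is continuous on every closed interval.
By the Intermediate Value Theorem, f takes the value 0 somewhere in the open interval.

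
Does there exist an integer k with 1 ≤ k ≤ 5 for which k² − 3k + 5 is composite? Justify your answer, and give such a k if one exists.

At k = 4: 4² − 3·4 + 5 = 9 = 3·3, which is composite.

k = 4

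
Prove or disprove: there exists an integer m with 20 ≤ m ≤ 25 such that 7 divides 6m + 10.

m = 24 works, since 6·24 + 10 = 154 = 22·7.

m = 24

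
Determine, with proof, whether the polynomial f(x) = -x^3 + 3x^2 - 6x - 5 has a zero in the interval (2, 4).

f has no root in that interval.

f(2) = -13 and f(4) = -45, both negative.
The derivative f'(x) = -3x^2 + 6x - 6 is a quadratic with discriminant 6² − 4·(-3)·(-6) = -36 < 0; it never vanishes, so it is always negative (sign of the leading coefficient).
So f is strictly decreasing; between 2 and 4 its values lie between f(2) = -13 and f(4) = -45, all negative. Therefore f has no root in (2, 4).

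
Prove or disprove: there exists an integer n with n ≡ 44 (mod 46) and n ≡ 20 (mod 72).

Here gcd(46, 72) = 2, and both 44 and 20 leave remainder 0 mod 2, so the system is consistent.
Put n = 44 + 46t, so we need 46t ≡ 48 (mod 72), equivalently (divide by 2) 23t ≡ 24 (mod 36).
To invert 23 modulo 36: 36 = 1·23 + 13, 23 = 1·13 + 10, 13 = 1·10 + 3, 10 = 3·3 + 1, 3 = 3·1 + 0, and unwinding, 1 = 10 − 3·3 = 10 − 3·(13 − 1·10) = −3·13 + 4·10 = −3·13 + 4·(23 − 1·13) = 4·23 − 7·13 = 4·23 − 7·(36 − 1·23) = −7·36 + 11·23. Thus 23⁻¹ ≡ 11 (mod 36).
Multiplying by 11: t ≡ 11·24 = 264 ≡ 12 (mod 36).
Then n = 44 + 46·12 = 596.
Check: 596 mod 46 = 44, 596 mod 72 = 20. ✓

n = 596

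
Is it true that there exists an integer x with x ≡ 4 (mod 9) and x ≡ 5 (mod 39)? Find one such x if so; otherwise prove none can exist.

No, no such integer exists.

Reduce both congruences modulo 3, which divides 9 and 39: they say x ≡ 4 (mod 3) and x ≡ 5 (mod 3).
However 4 ≡ 1 and 5 ≡ 2 (mod 3), and 1 ≠ 2.
So no integer satisfies both congruences.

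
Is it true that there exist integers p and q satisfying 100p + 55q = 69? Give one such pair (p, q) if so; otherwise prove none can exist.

No, no such integers exist.

gcd(100, 55) = 5, so every integer of the form 100p + 55q is a multiple of 5.
But 69 is not a multiple of 5 (it leaves remainder 4).
Hence no integers p, q satisfy the equation.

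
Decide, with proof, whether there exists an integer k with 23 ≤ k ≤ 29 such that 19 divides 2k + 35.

At k = 23, 2·23 + 35 = 81 ≡ 5 (mod 19), and each step in k adds 2, giving residues 5, 7, 9, 11, 13, 15, 17 for k = 23, 24, …, 29.
None is 0, so 19 never divides 2k + 35 on this range.

There is no such integer k in that range.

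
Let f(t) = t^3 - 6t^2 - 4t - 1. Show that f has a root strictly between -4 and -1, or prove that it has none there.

No.

f(-4) = -145 and f(-1) = -4, both negative, so a sign-change argument is unavailable; we show f keeps this sign on the whole interval.
Substitute t = -1 − u, where 0 < u < 3 on the interval. Expanding, f(-1 − u) = -u^3 - 9u^2 - 11u - 4.
The nonzero coefficients here are all negative, so for u > 0 every term is negative (or zero), and the constant term -4 is strictly negative.
So f is strictly negative on (-4, -1); no root exists in the interval.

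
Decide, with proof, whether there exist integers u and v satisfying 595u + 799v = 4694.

Both 595 and 799 are divisible by gcd(595, 799) = 17, hence so is any combination 595u + 799v.
But 4694 is not a multiple of 17 (it leaves remainder 2).
Hence no integers u, v satisfy the equation.

There are no such integers.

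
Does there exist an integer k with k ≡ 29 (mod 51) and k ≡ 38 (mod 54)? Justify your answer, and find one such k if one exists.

k = 794

gcd(51, 54) = 3. A simultaneous solution exists iff 29 ≡ 38 (mod 3); here 29 mod 3 = 2 = 38 mod 3, so it does.
Write k = 29 + 51t. Then 51t ≡ 38 − 29 ≡ 9 (mod 54); dividing through by 3 gives 17t ≡ 3 (mod 18).
Invert 17 mod 18 by the Euclidean algorithm: 18 = 1·17 + 1, 17 = 17·1 + 0; back-substituting, 1 = 18 − 1·17. Hence 17·(-1) ≡ 1, so 17⁻¹ ≡ -1 ≡ 17 (mod 18).
Multiplying by 17: t ≡ 17·3 = 51 ≡ 15 (mod 18).
Then k = 29 + 51·15 = 794.
Verify: 794 = 15·51 + 29 and 794 = 14·54 + 38. ✓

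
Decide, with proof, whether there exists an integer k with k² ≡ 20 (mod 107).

No such integer exists.

Apply Euler's criterion with the prime 107: 20 is a quadratic residue iff 20^53 ≡ 1 (mod 107), and a non-residue iff it is ≡ −1.
Repeated squaring mod 107: 20^2 = 400 ≡ 79; 20^4 ≡ 79² = 6241 ≡ 35; 20^8 ≡ 35² = 1225 ≡ 48; 20^16 ≡ 48² = 2304 ≡ 57; 20^32 ≡ 57² = 3249 ≡ 39.
Since 53 = 32 + 16 + 4 + 1, 20^53 ≡ 39 · 57 · 35 · 20; multiplying out mod 107: 39·57 = 2223 ≡ 83, then 83·35 = 2905 ≡ 16, then 16·20 = 320 ≡ 106. Thus 20^53 ≡ 106 ≡ −1 (mod 107).
The value −1 means 20 is a non-residue modulo 107, so k² ≡ 20 (mod 107) is impossible.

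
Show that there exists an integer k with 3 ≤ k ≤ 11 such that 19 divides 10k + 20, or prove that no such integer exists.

At k = 3, 10·3 + 20 = 50 ≡ 12 (mod 19), and each step in k adds 10, giving residues 12, 3, 13, 4, 14, 5, 15, 6, 16 for k = 3, 4, …, 11.
Since 0 is absent from this list, 19 ∤ 10k + 20 for every k with 3 ≤ k ≤ 11.

No, no such integer k in that range exists.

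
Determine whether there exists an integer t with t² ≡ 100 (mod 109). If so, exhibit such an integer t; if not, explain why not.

Take t = 10. Then 10² = 100, and since 0 ≤ 100 < 109 this is already reduced: 10² ≡ 100 (mod 109).

t = 10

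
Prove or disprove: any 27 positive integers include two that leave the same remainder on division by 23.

Yes, this is always true.

There are exactly 23 possible remainders on division by 23.
Since 27 > 23, two of the 27 integers must share a residue class by the pigeonhole principle; call them a and b.
So a and b have equal remainders mod 23, which is exactly what was to be shown.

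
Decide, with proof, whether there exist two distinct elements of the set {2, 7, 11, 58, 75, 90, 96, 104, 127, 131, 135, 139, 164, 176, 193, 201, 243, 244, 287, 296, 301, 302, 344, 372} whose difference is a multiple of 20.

2 and 302 are such a pair.

Reduce each element mod 20: 2↦2, 7↦7, 11↦11, 58↦18, 75↦15, 90↦10, 96↦16, 104↦4, 127↦7, 131↦11, 135↦15, 139↦19, 164↦4, 176↦16, 193↦13, 201↦1, 243↦3, 244↦4, 287↦7, 296↦16, 301↦1, 302↦2, 344↦4, 372↦12. The residue 2 repeats (at 2 and 302), and 302 − 2 = 300 = 15·20.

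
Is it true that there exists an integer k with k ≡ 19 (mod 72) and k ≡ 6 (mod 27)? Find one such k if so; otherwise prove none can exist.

gcd(72, 27) = 9. If k ≡ 19 (mod 72) and k ≡ 6 (mod 27), then k ≡ 19 (mod 9) and k ≡ 6 (mod 9).
But 19 mod 9 = 1 while 6 mod 9 = 6, a contradiction.
Therefore no such k exists.

No, no such integer exists.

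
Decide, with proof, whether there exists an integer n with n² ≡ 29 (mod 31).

31 is prime, so by Euler's criterion 29 is a square mod 31 iff 29^((31−1)/2) = 29^15 ≡ 1 (mod 31).
Repeated squaring mod 31: 29^2 = 841 ≡ 4; 29^4 ≡ 4² = 16 ≡ 16; 29^8 ≡ 16² = 256 ≡ 8.
Since 15 = 8 + 4 + 2 + 1, 29^15 ≡ 8 · 16 · 4 · 29; multiplying out mod 31: 8·16 = 128 ≡ 4, then 4·4 = 16 ≡ 16, then 16·29 = 464 ≡ 30. Thus 29^15 ≡ 30 ≡ −1 (mod 31).
The value −1 means 29 is a non-residue modulo 31, so n² ≡ 29 (mod 31) is impossible.

There is no such integer.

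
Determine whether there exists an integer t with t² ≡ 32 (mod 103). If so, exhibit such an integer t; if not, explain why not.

t = 49 works: 49² = 2401, and 2401 − 32 = 2369 = 23·103.

t = 49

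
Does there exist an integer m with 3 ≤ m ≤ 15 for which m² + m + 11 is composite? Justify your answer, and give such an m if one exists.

m = 11

At m = 11: 11² + 11 + 11 = 143 = 11·13, which is composite.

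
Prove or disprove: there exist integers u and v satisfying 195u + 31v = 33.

u = 14, v = -87

Since gcd(195, 31) = 1, every integer is an integer combination of 195 and 31.
Euclidean algorithm: 195 = 6·31 + 9, 31 = 3·9 + 4, 9 = 2·4 + 1, 4 = 4·1 + 0.
Back-substituting, 1 = 9 − 2·4 = 9 − 2·(31 − 3·9) = −2·31 + 7·9 = −2·31 + 7·(195 − 6·31) = 7·195 − 44·31; that is, 195·7 + 31·(-44) = 1.
Multiplying through by 33: u = 7·33 = 231, v = (-44)·33 = -1452 is a solution.
Subtracting 7·31 from u and adding 7·195 to v gives the tidier solution (14, -87).
Indeed 195·14 + 31·(-87) = 2730 − 2697 = 33.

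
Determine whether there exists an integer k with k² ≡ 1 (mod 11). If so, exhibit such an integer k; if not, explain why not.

k = 10

k = 10 works: 10² = 100, and 100 − 1 = 99 = 9·11.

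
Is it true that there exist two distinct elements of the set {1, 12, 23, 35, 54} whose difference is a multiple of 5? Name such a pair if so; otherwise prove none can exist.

No such pair exists.

Reduce each element modulo 5: 1↦1, 12↦2, 23↦3, 35↦0, 54↦4.
These 5 residues are pairwise different, hence no difference of two elements is divisible by 5.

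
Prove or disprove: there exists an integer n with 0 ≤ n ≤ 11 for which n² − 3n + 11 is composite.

At n = 7: 7² − 3·7 + 11 = 39 = 3·13, which is composite.

n = 7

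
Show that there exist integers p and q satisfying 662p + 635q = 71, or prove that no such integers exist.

p = 473, q = -493

Since gcd(662, 635) = 1, every integer is an integer combination of 662 and 635.
Dividing repeatedly: 662 = 1·635 + 27, 635 = 23·27 + 14, 27 = 1·14 + 13, 14 = 1·13 + 1, 13 = 13·1 + 0.
Unwinding: 1 = 14 − 1·13 = 14 − (27 − 1·14) = −27 + 2·14 = −27 + 2·(635 − 23·27) = 2·635 − 47·27 = 2·635 − 47·(662 − 1·635) = −47·662 + 49·635, i.e. 662·(-47) + 635·49 = 1.
Scaling by 71 gives the particular solution (p, q) = (-3337, 3479).
The general solution is p = -3337 + 635k, q = 3479 − 662k; taking k = 6 gives the smaller pair p = 473, q = -493.
Check: 662·473 + 635·(-493) = 313126 − 313055 = 71. ✓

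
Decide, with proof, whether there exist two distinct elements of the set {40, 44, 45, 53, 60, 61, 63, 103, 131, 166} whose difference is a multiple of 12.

Reduce each element modulo 12: 40↦4, 44↦8, 45↦9, 53↦5, 60↦0, 61↦1, 63↦3, 103↦7, 131↦11, 166↦10.
All 10 residues are distinct, so no two elements differ by a multiple of 12.

No such pair exists.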